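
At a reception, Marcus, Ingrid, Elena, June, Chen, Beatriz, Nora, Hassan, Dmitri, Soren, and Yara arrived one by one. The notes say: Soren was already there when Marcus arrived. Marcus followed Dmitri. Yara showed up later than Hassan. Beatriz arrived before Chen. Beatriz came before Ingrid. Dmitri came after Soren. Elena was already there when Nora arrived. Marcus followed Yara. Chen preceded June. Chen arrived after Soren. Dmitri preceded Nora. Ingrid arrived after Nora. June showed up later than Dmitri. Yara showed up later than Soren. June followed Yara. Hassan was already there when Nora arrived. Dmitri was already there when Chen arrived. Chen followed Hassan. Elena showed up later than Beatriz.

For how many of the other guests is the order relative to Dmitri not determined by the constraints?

Forced before Dmitri: Soren; forced after Dmitri: Chen, Ingrid, June, Marcus, and Nora.
That leaves Beatriz, Elena, Hassan, and Yara with no forced order relative to Dmitri — 4.

4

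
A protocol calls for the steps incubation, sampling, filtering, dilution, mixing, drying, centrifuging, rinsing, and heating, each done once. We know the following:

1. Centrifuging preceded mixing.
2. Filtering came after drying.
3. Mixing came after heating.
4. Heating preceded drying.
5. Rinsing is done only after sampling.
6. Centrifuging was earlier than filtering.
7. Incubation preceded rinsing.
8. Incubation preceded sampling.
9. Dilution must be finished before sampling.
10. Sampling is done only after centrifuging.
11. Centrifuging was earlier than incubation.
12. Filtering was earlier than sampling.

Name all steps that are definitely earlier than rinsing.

Directly stated before rinsing: incubation and sampling.
Centrifuging reaches rinsing via centrifuging → incubation → rinsing.
Dilution reaches rinsing via dilution → sampling → rinsing.
Drying reaches rinsing via drying → filtering → sampling → rinsing.
Likewise filtering and heating each reach rinsing by chaining the stated constraints.
No chain forces mixing ahead of rinsing.

centrifuging, dilution, drying, filtering, heating, incubation, sampling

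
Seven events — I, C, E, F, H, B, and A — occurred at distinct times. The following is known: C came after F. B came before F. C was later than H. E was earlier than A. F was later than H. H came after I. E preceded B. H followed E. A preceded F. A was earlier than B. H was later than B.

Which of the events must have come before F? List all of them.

A, B, E, H, I

Directly stated before F: A, B, and H.
E reaches F via E → H → F.
I reaches F via I → H → F.
No chain forces C ahead of F.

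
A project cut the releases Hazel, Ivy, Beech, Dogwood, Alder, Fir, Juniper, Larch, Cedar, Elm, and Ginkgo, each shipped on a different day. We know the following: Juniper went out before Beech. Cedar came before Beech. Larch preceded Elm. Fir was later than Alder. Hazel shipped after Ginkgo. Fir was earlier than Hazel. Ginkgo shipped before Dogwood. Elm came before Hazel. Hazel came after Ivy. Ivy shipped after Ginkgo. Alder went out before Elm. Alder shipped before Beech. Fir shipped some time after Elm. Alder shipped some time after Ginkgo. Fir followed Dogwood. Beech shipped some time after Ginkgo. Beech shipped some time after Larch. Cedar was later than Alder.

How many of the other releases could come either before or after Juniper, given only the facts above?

Forced after Juniper: Beech.
That leaves Alder, Cedar, Dogwood, Elm, Fir, Ginkgo, Hazel, Ivy, and Larch with no forced order relative to Juniper — 9.

9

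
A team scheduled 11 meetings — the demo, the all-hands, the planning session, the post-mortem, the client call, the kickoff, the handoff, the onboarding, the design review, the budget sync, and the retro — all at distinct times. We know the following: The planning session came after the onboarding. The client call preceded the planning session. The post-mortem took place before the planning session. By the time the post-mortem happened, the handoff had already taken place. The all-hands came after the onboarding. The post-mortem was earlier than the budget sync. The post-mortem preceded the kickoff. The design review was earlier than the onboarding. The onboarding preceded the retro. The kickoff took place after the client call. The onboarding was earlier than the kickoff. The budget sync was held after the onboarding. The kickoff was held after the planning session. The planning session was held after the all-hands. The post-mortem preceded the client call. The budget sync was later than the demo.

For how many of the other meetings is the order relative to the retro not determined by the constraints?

8

Forced before the retro: the design review and the onboarding.
That leaves the all-hands, the budget sync, the client call, the demo, the handoff, the kickoff, the planning session, and the post-mortem with no forced order relative to the retro — 8.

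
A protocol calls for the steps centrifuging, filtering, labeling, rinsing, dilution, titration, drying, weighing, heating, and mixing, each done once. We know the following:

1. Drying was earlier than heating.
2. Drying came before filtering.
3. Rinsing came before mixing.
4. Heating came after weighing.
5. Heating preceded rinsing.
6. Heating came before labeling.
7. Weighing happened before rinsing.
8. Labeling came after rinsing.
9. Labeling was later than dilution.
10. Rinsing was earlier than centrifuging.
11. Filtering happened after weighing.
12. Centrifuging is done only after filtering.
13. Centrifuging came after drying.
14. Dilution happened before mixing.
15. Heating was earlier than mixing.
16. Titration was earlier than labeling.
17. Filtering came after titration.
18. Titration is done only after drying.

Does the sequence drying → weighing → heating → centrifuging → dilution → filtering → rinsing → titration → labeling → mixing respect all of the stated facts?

The constraints require titration before filtering, but in the proposed sequence filtering appears ahead of titration. That one violation is enough.

no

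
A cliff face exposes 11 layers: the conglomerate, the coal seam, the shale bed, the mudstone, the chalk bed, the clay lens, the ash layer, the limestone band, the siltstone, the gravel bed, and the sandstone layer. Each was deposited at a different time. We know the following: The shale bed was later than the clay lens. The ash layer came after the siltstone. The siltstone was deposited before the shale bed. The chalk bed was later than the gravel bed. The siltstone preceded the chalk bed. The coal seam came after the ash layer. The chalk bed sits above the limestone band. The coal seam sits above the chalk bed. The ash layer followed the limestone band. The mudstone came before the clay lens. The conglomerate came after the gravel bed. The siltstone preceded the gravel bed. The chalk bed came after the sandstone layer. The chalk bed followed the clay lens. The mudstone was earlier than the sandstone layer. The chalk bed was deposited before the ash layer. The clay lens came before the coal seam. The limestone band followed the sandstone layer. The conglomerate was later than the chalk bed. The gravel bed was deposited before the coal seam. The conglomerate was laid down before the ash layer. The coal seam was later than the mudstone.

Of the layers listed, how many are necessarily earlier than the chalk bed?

6

Directly stated before the chalk bed: the clay lens, the gravel bed, the limestone band, the sandstone layer, and the siltstone.
The mudstone reaches the chalk bed via the mudstone → the sandstone layer → the chalk bed.
That's the clay lens, the gravel bed, the limestone band, the mudstone, the sandstone layer, and the siltstone — 6 in all.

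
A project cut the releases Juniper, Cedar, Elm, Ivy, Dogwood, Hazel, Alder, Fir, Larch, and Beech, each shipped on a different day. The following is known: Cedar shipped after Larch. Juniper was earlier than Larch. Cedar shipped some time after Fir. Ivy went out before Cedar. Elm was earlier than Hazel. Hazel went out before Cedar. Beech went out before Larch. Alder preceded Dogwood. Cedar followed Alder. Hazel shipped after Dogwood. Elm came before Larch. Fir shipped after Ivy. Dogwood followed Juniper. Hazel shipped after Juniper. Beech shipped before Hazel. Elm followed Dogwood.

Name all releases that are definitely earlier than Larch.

Alder, Beech, Dogwood, Elm, Juniper

Directly stated before Larch: Beech, Elm, and Juniper.
Alder reaches Larch via Alder → Dogwood → Elm → Larch.
Dogwood reaches Larch via Dogwood → Elm → Larch.
No chain forces Cedar (or any of the others) ahead of Larch.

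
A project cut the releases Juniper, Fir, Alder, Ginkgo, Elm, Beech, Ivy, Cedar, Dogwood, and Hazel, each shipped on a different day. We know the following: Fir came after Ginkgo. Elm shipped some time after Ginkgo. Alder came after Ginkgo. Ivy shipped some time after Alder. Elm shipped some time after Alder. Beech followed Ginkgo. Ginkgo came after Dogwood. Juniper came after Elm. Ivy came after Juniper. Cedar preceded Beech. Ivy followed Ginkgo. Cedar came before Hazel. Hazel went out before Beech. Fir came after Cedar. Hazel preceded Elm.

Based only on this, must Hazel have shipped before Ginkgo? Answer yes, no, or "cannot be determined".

cannot be determined

No chain of stated constraints runs from Hazel to Ginkgo, and none runs from Ginkgo to Hazel either.
So the relative order of Hazel and Ginkgo is not fixed by the given facts.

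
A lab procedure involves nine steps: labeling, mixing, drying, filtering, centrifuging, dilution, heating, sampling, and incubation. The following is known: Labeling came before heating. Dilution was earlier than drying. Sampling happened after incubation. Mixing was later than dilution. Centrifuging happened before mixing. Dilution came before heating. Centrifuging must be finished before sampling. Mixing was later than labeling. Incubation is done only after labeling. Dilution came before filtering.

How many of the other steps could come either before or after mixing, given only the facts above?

5

Forced before mixing: centrifuging, dilution, and labeling.
That leaves drying, filtering, heating, incubation, and sampling with no forced order relative to mixing — 5.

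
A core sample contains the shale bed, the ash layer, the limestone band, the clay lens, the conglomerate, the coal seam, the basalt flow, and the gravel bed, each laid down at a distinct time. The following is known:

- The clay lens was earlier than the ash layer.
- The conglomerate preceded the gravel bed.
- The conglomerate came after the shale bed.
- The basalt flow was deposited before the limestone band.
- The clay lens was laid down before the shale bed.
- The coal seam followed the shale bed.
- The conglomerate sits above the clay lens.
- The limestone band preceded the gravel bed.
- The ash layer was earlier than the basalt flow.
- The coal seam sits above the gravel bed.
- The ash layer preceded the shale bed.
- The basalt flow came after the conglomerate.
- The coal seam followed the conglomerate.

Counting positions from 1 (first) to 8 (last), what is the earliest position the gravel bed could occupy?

7

The ash layer, the basalt flow, the clay lens, the conglomerate, the limestone band, and the shale bed must all come before the gravel bed — 6 forced predecessors.
Nothing else is forced ahead of the gravel bed, so its earliest slot is position 6 + 1 = 7.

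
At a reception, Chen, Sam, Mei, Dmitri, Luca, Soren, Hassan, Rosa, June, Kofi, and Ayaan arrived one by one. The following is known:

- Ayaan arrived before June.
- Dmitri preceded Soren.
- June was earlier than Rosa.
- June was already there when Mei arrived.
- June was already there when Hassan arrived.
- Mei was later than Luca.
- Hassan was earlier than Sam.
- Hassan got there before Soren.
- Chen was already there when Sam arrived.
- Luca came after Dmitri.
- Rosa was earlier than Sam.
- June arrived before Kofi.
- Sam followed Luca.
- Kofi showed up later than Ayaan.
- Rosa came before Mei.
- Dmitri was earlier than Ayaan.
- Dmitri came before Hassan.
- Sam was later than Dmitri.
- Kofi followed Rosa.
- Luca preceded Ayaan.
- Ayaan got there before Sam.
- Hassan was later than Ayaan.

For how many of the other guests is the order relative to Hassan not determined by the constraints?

Forced before Hassan: Ayaan, Dmitri, June, and Luca; forced after Hassan: Sam and Soren.
That leaves Chen, Kofi, Mei, and Rosa with no forced order relative to Hassan — 4.

4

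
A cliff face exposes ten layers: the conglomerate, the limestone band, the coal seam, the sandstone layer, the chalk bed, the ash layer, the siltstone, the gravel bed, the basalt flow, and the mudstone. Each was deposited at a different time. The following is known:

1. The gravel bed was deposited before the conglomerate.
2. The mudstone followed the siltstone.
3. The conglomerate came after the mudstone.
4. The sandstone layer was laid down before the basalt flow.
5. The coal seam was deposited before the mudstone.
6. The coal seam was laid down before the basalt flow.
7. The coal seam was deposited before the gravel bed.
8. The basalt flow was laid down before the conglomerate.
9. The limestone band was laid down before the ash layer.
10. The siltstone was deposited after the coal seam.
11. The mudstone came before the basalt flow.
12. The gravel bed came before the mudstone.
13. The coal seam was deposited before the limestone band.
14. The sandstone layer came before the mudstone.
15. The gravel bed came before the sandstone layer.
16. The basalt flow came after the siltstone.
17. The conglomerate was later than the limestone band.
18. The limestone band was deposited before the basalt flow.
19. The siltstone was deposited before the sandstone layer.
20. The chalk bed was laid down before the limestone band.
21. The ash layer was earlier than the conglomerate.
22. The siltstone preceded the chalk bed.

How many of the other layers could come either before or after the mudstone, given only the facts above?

Forced before the mudstone: the coal seam, the gravel bed, the sandstone layer, and the siltstone; forced after the mudstone: the basalt flow and the conglomerate.
That leaves the ash layer, the chalk bed, and the limestone band with no forced order relative to the mudstone — 3.

3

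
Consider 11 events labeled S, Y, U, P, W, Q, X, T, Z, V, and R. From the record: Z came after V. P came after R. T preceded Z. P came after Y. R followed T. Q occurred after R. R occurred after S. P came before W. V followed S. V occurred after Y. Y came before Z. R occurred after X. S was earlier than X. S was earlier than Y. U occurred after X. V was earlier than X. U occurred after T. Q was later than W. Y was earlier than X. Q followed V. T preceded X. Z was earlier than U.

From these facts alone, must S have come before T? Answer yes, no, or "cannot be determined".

cannot be determined

No chain of stated constraints runs from S to T, and none runs from T to S either.
So the relative order of S and T is not fixed by the given facts.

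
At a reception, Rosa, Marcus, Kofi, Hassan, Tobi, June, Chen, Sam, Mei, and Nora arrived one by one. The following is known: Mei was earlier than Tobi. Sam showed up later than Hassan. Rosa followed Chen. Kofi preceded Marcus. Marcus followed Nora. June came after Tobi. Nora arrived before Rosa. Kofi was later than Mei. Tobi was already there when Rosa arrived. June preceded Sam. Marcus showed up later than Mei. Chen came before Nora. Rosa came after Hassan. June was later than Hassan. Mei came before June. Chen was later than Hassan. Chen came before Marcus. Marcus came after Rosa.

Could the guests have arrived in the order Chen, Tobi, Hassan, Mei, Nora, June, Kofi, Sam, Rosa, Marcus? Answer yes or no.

The constraints require Hassan before Chen, but in the proposed sequence Chen appears ahead of Hassan. That one violation is enough.

no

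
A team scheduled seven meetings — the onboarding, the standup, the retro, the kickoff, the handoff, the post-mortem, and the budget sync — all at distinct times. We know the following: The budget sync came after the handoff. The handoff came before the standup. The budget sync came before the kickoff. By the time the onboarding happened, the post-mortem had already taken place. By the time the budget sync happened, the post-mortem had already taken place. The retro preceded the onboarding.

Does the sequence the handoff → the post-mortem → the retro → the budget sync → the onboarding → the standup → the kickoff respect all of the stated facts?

Check each stated constraint against the proposed order — e.g. the budget sync is ahead of the kickoff; the handoff is ahead of the standup. Every pair is in the required order; nothing is violated.

yes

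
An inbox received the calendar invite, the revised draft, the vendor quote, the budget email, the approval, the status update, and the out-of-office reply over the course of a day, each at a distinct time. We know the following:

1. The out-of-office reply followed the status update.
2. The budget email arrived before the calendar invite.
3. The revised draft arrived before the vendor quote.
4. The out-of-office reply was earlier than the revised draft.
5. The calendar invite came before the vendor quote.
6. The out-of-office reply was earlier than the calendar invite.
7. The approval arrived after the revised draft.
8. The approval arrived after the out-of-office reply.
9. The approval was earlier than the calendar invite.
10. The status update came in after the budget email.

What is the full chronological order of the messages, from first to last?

the budget email, the status update, the out-of-office reply, the revised draft, the approval, the calendar invite, the vendor quote

The constraints fix every adjacent pair, so only one ordering works:
the budget email → the status update → the out-of-office reply → the revised draft → the approval → the calendar invite → the vendor quote.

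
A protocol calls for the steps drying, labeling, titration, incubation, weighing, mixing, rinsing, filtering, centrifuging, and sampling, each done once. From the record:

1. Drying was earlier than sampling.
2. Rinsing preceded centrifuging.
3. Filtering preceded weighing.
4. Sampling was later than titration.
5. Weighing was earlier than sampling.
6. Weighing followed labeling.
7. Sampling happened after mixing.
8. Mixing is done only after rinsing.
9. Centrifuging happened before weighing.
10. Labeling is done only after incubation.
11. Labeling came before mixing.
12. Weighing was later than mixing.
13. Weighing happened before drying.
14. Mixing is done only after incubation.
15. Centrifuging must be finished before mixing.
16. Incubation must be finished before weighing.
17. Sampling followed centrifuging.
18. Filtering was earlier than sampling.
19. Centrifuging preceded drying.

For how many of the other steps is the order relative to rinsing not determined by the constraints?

Forced after rinsing: centrifuging, drying, mixing, sampling, and weighing.
That leaves filtering, incubation, labeling, and titration with no forced order relative to rinsing — 4.

4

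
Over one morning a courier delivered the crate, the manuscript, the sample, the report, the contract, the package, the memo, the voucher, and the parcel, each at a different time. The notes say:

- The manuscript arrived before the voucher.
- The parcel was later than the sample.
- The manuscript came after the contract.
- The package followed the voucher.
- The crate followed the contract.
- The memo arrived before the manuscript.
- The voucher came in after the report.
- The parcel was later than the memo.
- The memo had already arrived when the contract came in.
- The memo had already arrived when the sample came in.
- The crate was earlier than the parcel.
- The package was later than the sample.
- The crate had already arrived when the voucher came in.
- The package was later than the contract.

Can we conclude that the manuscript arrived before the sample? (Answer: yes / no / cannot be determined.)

No chain of stated constraints runs from the manuscript to the sample, and none runs from the sample to the manuscript either.
So the relative order of the manuscript and the sample is not fixed by the given facts.

cannot be determined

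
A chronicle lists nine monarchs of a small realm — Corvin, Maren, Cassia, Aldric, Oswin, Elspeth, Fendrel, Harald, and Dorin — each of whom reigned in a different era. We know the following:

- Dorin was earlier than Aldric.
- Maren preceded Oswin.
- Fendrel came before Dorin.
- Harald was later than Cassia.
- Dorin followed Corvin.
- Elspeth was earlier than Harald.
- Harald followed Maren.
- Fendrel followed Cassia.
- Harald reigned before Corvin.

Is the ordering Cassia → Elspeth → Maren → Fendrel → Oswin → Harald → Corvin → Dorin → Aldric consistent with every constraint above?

Check each stated constraint against the proposed order — e.g. Fendrel is ahead of Dorin; Cassia is ahead of Harald. Every pair is in the required order; nothing is violated.

yes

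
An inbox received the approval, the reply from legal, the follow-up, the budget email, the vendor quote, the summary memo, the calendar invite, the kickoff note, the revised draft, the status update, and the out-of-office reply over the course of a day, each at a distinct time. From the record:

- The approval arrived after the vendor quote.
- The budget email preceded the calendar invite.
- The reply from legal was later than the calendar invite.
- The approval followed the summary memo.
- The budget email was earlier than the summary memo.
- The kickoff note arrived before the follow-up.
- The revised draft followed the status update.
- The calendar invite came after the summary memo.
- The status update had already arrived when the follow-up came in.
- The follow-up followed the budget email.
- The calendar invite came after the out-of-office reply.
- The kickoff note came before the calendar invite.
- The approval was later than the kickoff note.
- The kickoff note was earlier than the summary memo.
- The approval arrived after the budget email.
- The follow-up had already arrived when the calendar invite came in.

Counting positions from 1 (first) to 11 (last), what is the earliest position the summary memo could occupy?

3

The budget email and the kickoff note must both come before the summary memo — 2 forced predecessors.
Nothing else is forced ahead of the summary memo, so its earliest slot is position 2 + 1 = 3.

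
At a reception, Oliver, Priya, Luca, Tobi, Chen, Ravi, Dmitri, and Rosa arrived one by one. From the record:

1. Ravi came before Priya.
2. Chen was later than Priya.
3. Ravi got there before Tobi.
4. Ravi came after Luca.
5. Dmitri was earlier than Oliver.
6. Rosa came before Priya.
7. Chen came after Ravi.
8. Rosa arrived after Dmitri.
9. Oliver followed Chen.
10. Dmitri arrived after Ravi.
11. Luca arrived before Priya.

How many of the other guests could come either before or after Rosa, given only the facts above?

Forced before Rosa: Dmitri, Luca, and Ravi; forced after Rosa: Chen, Oliver, and Priya.
That leaves Tobi with no forced order relative to Rosa — 1.

1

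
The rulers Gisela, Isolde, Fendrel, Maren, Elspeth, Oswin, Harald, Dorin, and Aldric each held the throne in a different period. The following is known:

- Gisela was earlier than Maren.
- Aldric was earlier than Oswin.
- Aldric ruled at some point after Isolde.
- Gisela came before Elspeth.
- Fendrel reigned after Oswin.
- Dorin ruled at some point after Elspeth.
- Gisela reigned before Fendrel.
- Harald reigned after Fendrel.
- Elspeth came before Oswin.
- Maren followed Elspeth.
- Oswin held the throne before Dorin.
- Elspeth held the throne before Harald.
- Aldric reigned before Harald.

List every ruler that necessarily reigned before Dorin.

Directly stated before Dorin: Elspeth and Oswin.
Aldric reaches Dorin via Aldric → Oswin → Dorin.
Gisela reaches Dorin via Gisela → Elspeth → Dorin.
Isolde reaches Dorin via Isolde → Aldric → Oswin → Dorin.
No chain forces Maren (or any of the others) ahead of Dorin.

Aldric, Elspeth, Gisela, Isolde, Oswin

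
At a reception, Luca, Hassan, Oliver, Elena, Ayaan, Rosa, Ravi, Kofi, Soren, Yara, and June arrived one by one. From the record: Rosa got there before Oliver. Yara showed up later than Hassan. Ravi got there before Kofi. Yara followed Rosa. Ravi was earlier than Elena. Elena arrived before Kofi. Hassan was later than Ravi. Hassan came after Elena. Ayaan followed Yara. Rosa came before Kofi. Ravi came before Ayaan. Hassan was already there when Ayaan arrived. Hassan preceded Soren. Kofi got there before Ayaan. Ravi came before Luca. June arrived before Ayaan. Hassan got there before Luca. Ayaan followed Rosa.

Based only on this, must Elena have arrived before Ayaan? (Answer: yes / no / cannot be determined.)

Chain the constraints: Elena → Kofi → Ayaan. Each link is directly stated, so Elena comes before Ayaan.

yes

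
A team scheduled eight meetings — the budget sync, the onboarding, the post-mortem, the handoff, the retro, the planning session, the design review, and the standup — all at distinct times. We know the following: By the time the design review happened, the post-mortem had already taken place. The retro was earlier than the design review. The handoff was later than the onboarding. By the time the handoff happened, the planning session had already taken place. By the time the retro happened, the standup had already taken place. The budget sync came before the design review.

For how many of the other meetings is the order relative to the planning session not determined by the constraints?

6

Forced after the planning session: the handoff.
That leaves the budget sync, the design review, the onboarding, the post-mortem, the retro, and the standup with no forced order relative to the planning session — 6.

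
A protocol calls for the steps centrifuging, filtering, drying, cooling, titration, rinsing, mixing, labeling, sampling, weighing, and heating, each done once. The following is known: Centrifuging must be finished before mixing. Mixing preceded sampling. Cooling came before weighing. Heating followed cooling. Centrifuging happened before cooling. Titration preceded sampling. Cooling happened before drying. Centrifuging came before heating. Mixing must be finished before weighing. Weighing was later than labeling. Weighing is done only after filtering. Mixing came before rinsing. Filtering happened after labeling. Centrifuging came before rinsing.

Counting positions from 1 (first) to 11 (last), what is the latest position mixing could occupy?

Mixing must come before rinsing, sampling, and weighing — 3 steps forced after it.
Everything else can be placed before mixing in some valid order, so mixing can sit as late as position 11 − 3 = 8.

8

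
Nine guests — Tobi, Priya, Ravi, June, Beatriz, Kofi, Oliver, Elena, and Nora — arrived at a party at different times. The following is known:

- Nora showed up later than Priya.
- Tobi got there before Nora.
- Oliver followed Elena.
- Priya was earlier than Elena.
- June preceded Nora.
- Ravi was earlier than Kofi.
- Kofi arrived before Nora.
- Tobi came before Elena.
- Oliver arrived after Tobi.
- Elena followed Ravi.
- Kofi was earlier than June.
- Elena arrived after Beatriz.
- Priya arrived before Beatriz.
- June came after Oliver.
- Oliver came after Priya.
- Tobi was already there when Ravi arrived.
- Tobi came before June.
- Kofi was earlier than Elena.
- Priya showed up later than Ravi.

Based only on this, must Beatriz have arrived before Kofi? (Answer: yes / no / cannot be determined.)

No chain of stated constraints runs from Beatriz to Kofi, and none runs from Kofi to Beatriz either.
So the relative order of Beatriz and Kofi is not fixed by the given facts.

cannot be determined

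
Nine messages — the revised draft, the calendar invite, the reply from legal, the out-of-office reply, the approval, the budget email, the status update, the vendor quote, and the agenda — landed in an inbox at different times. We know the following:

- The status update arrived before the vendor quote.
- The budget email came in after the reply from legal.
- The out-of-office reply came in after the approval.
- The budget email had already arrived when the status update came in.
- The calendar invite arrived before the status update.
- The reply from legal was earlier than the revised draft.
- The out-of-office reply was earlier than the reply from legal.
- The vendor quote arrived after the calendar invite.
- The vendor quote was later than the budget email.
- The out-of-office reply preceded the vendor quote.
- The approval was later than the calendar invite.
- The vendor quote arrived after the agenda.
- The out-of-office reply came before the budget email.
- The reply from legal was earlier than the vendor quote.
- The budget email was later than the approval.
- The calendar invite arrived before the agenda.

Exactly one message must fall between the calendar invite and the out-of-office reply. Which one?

Tracing the constraints gives the calendar invite → the approval → the out-of-office reply, so the approval sits after the calendar invite and before the out-of-office reply.
No other message is forced both after the calendar invite and before the out-of-office reply.

the approval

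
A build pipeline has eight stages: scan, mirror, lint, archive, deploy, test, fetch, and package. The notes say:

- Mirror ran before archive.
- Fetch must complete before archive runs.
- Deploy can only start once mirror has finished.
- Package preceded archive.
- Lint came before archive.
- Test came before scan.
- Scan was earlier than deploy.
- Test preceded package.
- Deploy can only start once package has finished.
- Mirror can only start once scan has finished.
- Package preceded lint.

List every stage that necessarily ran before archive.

fetch, lint, mirror, package, scan, test

Directly stated before archive: fetch, lint, mirror, and package.
Scan reaches archive via scan → mirror → archive.
Test reaches archive via test → package → archive.
No chain forces deploy ahead of archive.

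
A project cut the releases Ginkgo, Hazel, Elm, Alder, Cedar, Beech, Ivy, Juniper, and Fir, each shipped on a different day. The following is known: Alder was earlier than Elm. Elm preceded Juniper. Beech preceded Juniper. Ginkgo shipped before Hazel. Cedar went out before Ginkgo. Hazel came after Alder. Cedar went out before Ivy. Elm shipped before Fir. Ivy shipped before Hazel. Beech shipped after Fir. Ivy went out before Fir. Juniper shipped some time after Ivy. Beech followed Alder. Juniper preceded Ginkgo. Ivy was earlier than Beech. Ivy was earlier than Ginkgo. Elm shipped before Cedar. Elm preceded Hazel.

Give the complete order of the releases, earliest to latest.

Alder, Elm, Cedar, Ivy, Fir, Beech, Juniper, Ginkgo, Hazel

The constraints fix every adjacent pair, so only one ordering works:
Alder → Elm → Cedar → Ivy → Fir → Beech → Juniper → Ginkgo → Hazel.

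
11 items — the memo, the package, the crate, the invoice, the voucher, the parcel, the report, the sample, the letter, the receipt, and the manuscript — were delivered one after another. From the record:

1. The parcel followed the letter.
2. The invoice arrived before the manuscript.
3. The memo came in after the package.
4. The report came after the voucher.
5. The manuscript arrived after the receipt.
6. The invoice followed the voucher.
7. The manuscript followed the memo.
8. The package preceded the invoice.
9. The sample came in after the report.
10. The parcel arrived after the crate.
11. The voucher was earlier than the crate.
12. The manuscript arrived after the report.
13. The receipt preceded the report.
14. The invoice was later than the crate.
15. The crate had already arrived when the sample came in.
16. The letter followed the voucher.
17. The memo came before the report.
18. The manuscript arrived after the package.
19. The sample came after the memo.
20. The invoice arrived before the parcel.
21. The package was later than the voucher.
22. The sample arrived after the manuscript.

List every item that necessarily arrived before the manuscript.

the crate, the invoice, the memo, the package, the receipt, the report, the voucher

Directly stated before the manuscript: the invoice, the memo, the package, the receipt, and the report.
The crate reaches the manuscript via the crate → the invoice → the manuscript.
The voucher reaches the manuscript via the voucher → the invoice → the manuscript.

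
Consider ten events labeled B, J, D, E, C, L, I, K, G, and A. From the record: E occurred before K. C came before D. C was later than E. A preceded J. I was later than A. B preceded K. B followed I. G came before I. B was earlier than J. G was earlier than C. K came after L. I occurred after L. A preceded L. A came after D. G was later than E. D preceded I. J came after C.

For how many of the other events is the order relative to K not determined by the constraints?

1

Forced before K: A, B, C, D, E, G, I, and L.
That leaves J with no forced order relative to K — 1.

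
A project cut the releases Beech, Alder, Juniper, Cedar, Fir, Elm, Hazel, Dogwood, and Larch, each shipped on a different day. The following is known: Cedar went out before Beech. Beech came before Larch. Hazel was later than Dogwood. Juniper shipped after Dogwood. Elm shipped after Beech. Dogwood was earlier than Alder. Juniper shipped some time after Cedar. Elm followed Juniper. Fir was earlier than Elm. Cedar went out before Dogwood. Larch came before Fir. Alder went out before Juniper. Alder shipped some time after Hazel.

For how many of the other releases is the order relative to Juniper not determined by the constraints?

3

Forced before Juniper: Alder, Cedar, Dogwood, and Hazel; forced after Juniper: Elm.
That leaves Beech, Fir, and Larch with no forced order relative to Juniper — 3.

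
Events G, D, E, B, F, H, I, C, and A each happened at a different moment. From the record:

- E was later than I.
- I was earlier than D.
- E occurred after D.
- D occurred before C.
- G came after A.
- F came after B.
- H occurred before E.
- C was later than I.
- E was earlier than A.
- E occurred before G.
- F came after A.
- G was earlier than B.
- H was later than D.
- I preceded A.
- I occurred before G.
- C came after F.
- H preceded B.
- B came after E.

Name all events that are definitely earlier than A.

D, E, H, I

Directly stated before A: E and I.
D reaches A via D → E → A.
H reaches A via H → E → A.
No chain forces F (or any of the others) ahead of A.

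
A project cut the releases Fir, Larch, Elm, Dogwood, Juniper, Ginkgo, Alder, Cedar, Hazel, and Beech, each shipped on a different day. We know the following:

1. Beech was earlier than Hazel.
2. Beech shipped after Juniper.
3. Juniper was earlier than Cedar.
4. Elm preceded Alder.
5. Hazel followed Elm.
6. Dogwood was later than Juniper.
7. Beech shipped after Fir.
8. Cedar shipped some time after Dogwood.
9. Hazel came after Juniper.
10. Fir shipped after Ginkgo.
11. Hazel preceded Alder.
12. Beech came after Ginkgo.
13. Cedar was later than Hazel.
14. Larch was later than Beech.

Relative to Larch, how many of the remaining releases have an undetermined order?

Forced before Larch: Beech, Fir, Ginkgo, and Juniper.
That leaves Alder, Cedar, Dogwood, Elm, and Hazel with no forced order relative to Larch — 5.

5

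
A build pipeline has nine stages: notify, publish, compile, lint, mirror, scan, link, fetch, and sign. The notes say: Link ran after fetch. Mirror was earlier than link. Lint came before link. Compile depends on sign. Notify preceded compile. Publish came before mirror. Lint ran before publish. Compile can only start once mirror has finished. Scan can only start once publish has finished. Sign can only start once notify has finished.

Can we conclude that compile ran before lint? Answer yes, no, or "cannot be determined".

Tracing the constraints gives lint → publish → mirror → compile, so lint must come before compile.
That means compile cannot be before lint.

no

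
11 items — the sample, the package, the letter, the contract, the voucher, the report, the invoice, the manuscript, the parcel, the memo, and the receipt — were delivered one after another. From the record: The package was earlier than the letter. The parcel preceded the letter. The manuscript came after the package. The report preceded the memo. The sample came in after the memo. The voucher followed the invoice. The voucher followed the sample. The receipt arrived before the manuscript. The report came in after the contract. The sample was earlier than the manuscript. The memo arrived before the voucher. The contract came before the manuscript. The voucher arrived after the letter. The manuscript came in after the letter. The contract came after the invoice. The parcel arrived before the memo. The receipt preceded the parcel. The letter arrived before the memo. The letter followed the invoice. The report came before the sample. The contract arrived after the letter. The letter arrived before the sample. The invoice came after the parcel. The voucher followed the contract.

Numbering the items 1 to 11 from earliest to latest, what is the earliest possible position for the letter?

5

The invoice, the package, the parcel, and the receipt must all come before the letter — 4 forced predecessors.
Nothing else is forced ahead of the letter, so its earliest slot is position 4 + 1 = 5.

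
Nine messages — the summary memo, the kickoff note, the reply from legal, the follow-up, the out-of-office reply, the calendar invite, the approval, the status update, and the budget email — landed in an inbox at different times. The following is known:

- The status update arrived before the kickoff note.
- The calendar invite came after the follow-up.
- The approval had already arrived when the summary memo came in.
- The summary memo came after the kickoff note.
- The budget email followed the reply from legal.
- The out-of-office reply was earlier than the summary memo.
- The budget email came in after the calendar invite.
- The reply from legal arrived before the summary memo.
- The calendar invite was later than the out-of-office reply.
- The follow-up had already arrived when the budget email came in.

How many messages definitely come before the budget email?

4

Directly stated before the budget email: the calendar invite, the follow-up, and the reply from legal.
The out-of-office reply reaches the budget email via the out-of-office reply → the calendar invite → the budget email.
That's the calendar invite, the follow-up, the out-of-office reply, and the reply from legal — 4 in all.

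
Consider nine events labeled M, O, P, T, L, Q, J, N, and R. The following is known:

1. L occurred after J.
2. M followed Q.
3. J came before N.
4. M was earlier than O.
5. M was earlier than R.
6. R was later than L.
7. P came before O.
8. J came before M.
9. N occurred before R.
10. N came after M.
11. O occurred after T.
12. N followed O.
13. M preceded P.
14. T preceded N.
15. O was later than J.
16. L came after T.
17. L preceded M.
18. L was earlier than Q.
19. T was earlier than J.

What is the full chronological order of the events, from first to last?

T, J, L, Q, M, P, O, N, R

The constraints fix every adjacent pair, so only one ordering works:
T → J → L → Q → M → P → O → N → R.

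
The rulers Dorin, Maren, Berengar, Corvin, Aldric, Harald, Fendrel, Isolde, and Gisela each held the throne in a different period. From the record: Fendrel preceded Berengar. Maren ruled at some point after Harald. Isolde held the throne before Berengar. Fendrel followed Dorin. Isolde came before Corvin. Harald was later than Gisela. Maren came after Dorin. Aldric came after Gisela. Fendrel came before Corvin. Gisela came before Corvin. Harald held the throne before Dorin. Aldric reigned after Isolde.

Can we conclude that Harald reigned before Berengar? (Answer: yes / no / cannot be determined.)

Chain the constraints: Harald → Dorin → Fendrel → Berengar. Each link is directly stated, so Harald comes before Berengar.

yes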